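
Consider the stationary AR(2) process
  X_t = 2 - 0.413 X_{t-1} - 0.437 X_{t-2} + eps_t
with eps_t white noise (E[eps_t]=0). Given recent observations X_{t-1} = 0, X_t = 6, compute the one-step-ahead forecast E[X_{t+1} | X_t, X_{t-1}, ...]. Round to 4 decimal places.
E[X_{t+1} \mid \mathcal F_t] = -0.4780

For an AR(p) model X_t = c + sum_i phi_i X_{t-i} + eps_t, the
one-step-ahead conditional mean is
  E[X_{t+1} | X_t, ...] = c + sum_i phi_i X_{t+1-i}.
Substitute known values:
  E[X_{t+1} | ...] = 2 + (-0.413) * (6) + (-0.437) * (0)
                   = -0.4780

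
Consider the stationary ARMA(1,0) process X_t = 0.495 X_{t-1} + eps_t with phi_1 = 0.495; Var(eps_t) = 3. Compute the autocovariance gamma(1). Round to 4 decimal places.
\gamma(1) = 1.9670

Multiply the model equation by X_{t-k} and take expectations. With theta_0 = psi_0 = 1 and psi_j the MA(infinity) weights, this gives
  gamma(k) - sum_i phi_i gamma(k-i) = c_k,
  c_k = sigma^2 * sum_{j=k..q} theta_j psi_{j-k}   (c_k = 0 for k > q),
using gamma(-m) = gamma(m).
Pure AR (q = 0): c_0 = sigma^2 = 3, c_k = 0 for k >= 1.
Equations for k = 0 and k = 1 (AR order 1):
  gamma(0) = phi_1 gamma(1) + c_0
  gamma(1) = phi_1 gamma(0) + c_1
Substituting the second into the first: gamma(0) (1 - phi_1^2) = c_0 + phi_1 c_1, so
  gamma(0) = c_0 / (1 - phi_1^2) = 3 / (1 - (0.495)^2) = 3 / 0.754975 = 3.973642.
  gamma(1) = phi_1 gamma(0) = (0.495)(3.973642) = 1.966953.
Therefore gamma(1) = 1.9670 (to 4 decimal places).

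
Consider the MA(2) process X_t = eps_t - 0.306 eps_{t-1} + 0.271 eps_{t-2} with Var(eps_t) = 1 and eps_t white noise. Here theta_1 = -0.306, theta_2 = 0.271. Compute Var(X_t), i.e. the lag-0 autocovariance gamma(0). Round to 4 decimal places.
\gamma(0) = 1.1671

For an MA(q) process X_t = eps_t + sum_i theta_i eps_{t-i} with
Var(eps_t) = sigma^2, the variance is
  gamma(0) = sigma^2 * (1 + sum_i theta_i^2).
  sum_i theta_i^2 = (-0.306)^2 + (0.271)^2 = 0.093636 + 0.073441 = 0.167077.
  gamma(0) = 1 * (1 + 0.167077) = 1 * 1.167077 = 1.167077, which rounds to 1.1671.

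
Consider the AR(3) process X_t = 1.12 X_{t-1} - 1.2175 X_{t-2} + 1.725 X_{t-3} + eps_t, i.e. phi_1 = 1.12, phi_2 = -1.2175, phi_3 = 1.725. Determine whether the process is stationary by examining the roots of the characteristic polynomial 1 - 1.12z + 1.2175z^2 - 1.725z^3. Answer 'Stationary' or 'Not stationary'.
\text{Not stationary}

The AR(p) characteristic polynomial is P(z) = 1 - 1.12z + 1.2175z^2 - 1.725z^3.
Stationarity requires all roots to lie outside the unit circle, i.e. |z| > 1 for every root.
Degree 3: look for a simple real root z0 first, then factor out (1 - z/z0) and solve the remaining quadratic.
Testing z0 = 0.8: P(0.8) = 1 + (-1.12)(0.8) + (1.2175)(0.8)^2 + (-1.725)(0.8)^3
  = 1 + (-0.896) + (0.7792) + (-0.8832) = 0.  So z_0 = 0.8 is a root, |z_0| = 0.8.
Divide out the factor (1 - 1.25 z) = (1 - z/z0) (since 1/z0 = 1.25):
  P(z) = (1 - 1.25 z)(1 + (0.13) z + (1.38) z^2)
  [check: z-coef 0.13 - (1.25) = -1.12; z^2-coef 1.38 - (1.25)(0.13) = 1.2175; z^3-coef -(1.25)(1.38) = -1.725.]
Remaining roots from the quadratic factor 1 + (0.13) z + (1.38) z^2:
  Set 1 + (0.13) z + (1.38) z^2 = 0, i.e. a z^2 + b z + c = 0 with a = 1.38, b = 0.13, c = 1.
  Discriminant D = b^2 - 4ac = (0.13)^2 - 4*(1.38)*1 = 0.0169 - (5.52) = -5.5031.
  D < 0, so the roots are the complex-conjugate pair z = (-b +/- i sqrt(-D)) / (2a) = -0.0471 +/- 0.85i.
  For a conjugate pair |z|^2 = z * conj(z) = (product of roots) = c/a = 1/(1.38) = 0.724638, so |z| = sqrt(0.724638) = 0.8513 for both roots.
Moduli of all roots: 0.8000, 0.8513, 0.8513.
All moduli strictly greater than 1? No.
Verdict: Not stationary.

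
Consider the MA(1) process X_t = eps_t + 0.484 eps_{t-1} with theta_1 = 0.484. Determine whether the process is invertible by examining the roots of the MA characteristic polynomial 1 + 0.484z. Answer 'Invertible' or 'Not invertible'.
\text{Invertible}

The MA(q) characteristic polynomial is P(z) = 1 + 0.484z.
Invertibility requires all roots to lie outside the unit circle, i.e. |z| > 1 for every root.
This is linear in z: 1 + (0.484) z = 0  =>  z = -1/(0.484) = -2.066116,  |z| = 2.066116.
Moduli of all roots: 2.0661.
All moduli strictly greater than 1? Yes.
Verdict: Invertible.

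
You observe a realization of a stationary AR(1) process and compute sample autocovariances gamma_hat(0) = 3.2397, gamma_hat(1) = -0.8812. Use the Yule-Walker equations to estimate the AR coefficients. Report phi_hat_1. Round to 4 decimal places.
\hat\phi_{1} = -0.2720

The Yule-Walker equations for an AR(p) process read, in matrix form,
  Gamma_p phi = r_p,   with   (Gamma_p)_{ij} = gamma(|i - j|),
                       (r_p)_i = gamma(i),   i,j = 1..p.
Substitute the sample gammas (Toeplitz matrix and right-hand side of size 1):
  Gamma_p = [[3.2397]]
  r_p     = [-0.8812]
With p = 1 this is the single equation gamma(0) phi_1 = gamma(1):
  phi_hat_1 = gamma(1) / gamma(0) = -0.8812 / 3.2397 = -0.2720.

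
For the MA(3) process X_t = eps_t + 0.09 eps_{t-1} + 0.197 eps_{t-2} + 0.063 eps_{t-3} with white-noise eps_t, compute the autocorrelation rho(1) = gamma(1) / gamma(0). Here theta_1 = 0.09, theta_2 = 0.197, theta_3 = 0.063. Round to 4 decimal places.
\rho(1) = 0.1143

For an MA(q) process with theta_0 = 1, the autocovariance is
  gamma(k) = sigma^2 * sum_{i=0..q-k} theta_i * theta_{i+k},
and rho(k) = gamma(k) / gamma(0). Sigma^2 cancels.
  numerator   = (1)*(0.09) + (0.09)*(0.197) + (0.197)*(0.063) = 0.120141.
  denominator = (1)^2 + (0.09)^2 + (0.197)^2 + (0.063)^2 = 1.050878.
  rho(1) = 0.120141 / 1.050878 = 0.1143.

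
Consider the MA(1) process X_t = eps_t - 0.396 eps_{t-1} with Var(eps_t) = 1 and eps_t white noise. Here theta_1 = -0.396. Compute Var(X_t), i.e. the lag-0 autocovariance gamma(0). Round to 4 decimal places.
\gamma(0) = 1.1568

For an MA(q) process X_t = eps_t + sum_i theta_i eps_{t-i} with
Var(eps_t) = sigma^2, the variance is
  gamma(0) = sigma^2 * (1 + sum_i theta_i^2).
  sum_i theta_i^2 = (-0.396)^2 = 0.156816.
  gamma(0) = 1 * (1 + 0.156816) = 1 * 1.156816 = 1.156816, which rounds to 1.1568.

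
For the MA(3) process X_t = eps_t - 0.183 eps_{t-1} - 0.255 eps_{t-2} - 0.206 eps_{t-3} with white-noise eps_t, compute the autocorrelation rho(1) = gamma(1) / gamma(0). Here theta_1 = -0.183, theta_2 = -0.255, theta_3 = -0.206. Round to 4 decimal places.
\rho(1) = -0.0735

For an MA(q) process with theta_0 = 1, the autocovariance is
  gamma(k) = sigma^2 * sum_{i=0..q-k} theta_i * theta_{i+k},
and rho(k) = gamma(k) / gamma(0). Sigma^2 cancels.
  numerator   = (1)*(-0.183) + (-0.183)*(-0.255) + (-0.255)*(-0.206) = -0.083805.
  denominator = (1)^2 + (-0.183)^2 + (-0.255)^2 + (-0.206)^2 = 1.14095.
  rho(1) = -0.083805 / 1.14095 = -0.0735.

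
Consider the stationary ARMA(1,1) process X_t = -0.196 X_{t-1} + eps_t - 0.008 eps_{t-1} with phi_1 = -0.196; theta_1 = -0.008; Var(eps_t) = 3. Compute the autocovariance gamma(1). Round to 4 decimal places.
\gamma(1) = -0.6374

Multiply the model equation by X_{t-k} and take expectations. With theta_0 = psi_0 = 1 and psi_j the MA(infinity) weights, this gives
  gamma(k) - sum_i phi_i gamma(k-i) = c_k,
  c_k = sigma^2 * sum_{j=k..q} theta_j psi_{j-k}   (c_k = 0 for k > q),
using gamma(-m) = gamma(m).
psi-weights needed (psi_j = theta_j + sum_i phi_i psi_{j-i}):
  psi_1 = theta_1 + phi_1 = -0.008 + (-0.196) = -0.204
Right-hand sides:
  c_0 = sigma^2 (1 + theta_1 psi_1) = 3 * (1 + (-0.008)(-0.204)) = 3 * 1.001632 = 3.004896
  c_1 = sigma^2 theta_1 = 3 * (-0.008) = -0.024
  c_2 = 0
Equations for k = 0 and k = 1 (AR order 1):
  gamma(0) = phi_1 gamma(1) + c_0
  gamma(1) = phi_1 gamma(0) + c_1
Substituting the second into the first: gamma(0) (1 - phi_1^2) = c_0 + phi_1 c_1, so
  gamma(0) = (c_0 + phi_1 c_1) / (1 - phi_1^2) = (3.004896 + (-0.196)(-0.024)) / (1 - (-0.196)^2) = 3.0096 / 0.961584 = 3.129836.
  gamma(1) = phi_1 gamma(0) + c_1 = (-0.196)(3.129836) + (-0.024) = -0.637448.
Therefore gamma(1) = -0.6374 (to 4 decimal places).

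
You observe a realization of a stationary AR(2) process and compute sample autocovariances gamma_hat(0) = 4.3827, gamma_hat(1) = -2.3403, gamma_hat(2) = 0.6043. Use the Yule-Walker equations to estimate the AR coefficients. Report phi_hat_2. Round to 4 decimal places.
\hat\phi_{2} = -0.2060

The Yule-Walker equations for an AR(p) process read, in matrix form,
  Gamma_p phi = r_p,   with   (Gamma_p)_{ij} = gamma(|i - j|),
                       (r_p)_i = gamma(i),   i,j = 1..p.
Substitute the sample gammas (Toeplitz matrix and right-hand side of size 2):
  Gamma_p = [[4.3827, -2.3403], [-2.3403, 4.3827]]
  r_p     = [-2.3403, 0.6043]
Written out:
  4.3827 phi_1 - 2.3403 phi_2 = -2.3403
  -2.3403 phi_1 + 4.3827 phi_2 = 0.6043
Solve by Cramer's rule:
  det = gamma(0)^2 - gamma(1)^2 = (4.3827)^2 - (-2.3403)^2 = 19.20805929 - 5.47700409 = 13.7310552
  phi_hat_1 = [gamma(1) gamma(0) - gamma(1) gamma(2)] / det = [(-2.3403)(4.3827) - (-2.3403)(0.6043)] / 13.7310552 = -8.84258952 / 13.7310552 = -0.644
  phi_hat_2 = [gamma(0) gamma(2) - gamma(1)^2] / det = [(4.3827)(0.6043) - (-2.3403)^2] / 13.7310552 = -2.82853848 / 13.7310552 = -0.206
So phi_hat = [-0.6440, -0.2060].
Therefore phi_hat_2 = -0.2060.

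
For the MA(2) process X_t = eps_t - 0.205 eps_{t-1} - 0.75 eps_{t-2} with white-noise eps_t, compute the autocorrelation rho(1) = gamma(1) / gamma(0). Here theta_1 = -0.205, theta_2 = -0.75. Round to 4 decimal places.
\rho(1) = -0.0319

For an MA(q) process with theta_0 = 1, the autocovariance is
  gamma(k) = sigma^2 * sum_{i=0..q-k} theta_i * theta_{i+k},
and rho(k) = gamma(k) / gamma(0). Sigma^2 cancels.
  numerator   = (1)*(-0.205) + (-0.205)*(-0.75) = -0.05125.
  denominator = (1)^2 + (-0.205)^2 + (-0.75)^2 = 1.604525.
  rho(1) = -0.05125 / 1.604525 = -0.0319.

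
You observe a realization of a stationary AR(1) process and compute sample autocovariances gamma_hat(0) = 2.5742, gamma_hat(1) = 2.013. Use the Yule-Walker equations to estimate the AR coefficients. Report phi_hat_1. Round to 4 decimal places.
\hat\phi_{1} = 0.7820

The Yule-Walker equations for an AR(p) process read, in matrix form,
  Gamma_p phi = r_p,   with   (Gamma_p)_{ij} = gamma(|i - j|),
                       (r_p)_i = gamma(i),   i,j = 1..p.
Substitute the sample gammas (Toeplitz matrix and right-hand side of size 1):
  Gamma_p = [[2.5742]]
  r_p     = [2.013]
With p = 1 this is the single equation gamma(0) phi_1 = gamma(1):
  phi_hat_1 = gamma(1) / gamma(0) = 2.013 / 2.5742 = 0.7820.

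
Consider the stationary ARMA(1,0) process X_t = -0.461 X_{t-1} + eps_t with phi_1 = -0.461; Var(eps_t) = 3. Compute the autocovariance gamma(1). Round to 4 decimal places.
\gamma(1) = -1.7562

Multiply the model equation by X_{t-k} and take expectations. With theta_0 = psi_0 = 1 and psi_j the MA(infinity) weights, this gives
  gamma(k) - sum_i phi_i gamma(k-i) = c_k,
  c_k = sigma^2 * sum_{j=k..q} theta_j psi_{j-k}   (c_k = 0 for k > q),
using gamma(-m) = gamma(m).
Pure AR (q = 0): c_0 = sigma^2 = 3, c_k = 0 for k >= 1.
Equations for k = 0 and k = 1 (AR order 1):
  gamma(0) = phi_1 gamma(1) + c_0
  gamma(1) = phi_1 gamma(0) + c_1
Substituting the second into the first: gamma(0) (1 - phi_1^2) = c_0 + phi_1 c_1, so
  gamma(0) = c_0 / (1 - phi_1^2) = 3 / (1 - (-0.461)^2) = 3 / 0.787479 = 3.809625.
  gamma(1) = phi_1 gamma(0) = (-0.461)(3.809625) = -1.756237.
Therefore gamma(1) = -1.7562 (to 4 decimal places).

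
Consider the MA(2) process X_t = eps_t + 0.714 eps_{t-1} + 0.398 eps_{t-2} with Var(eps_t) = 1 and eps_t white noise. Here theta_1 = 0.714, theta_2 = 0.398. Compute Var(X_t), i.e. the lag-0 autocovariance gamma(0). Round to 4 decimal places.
\gamma(0) = 1.6682

For an MA(q) process X_t = eps_t + sum_i theta_i eps_{t-i} with
Var(eps_t) = sigma^2, the variance is
  gamma(0) = sigma^2 * (1 + sum_i theta_i^2).
  sum_i theta_i^2 = (0.714)^2 + (0.398)^2 = 0.509796 + 0.158404 = 0.6682.
  gamma(0) = 1 * (1 + 0.6682) = 1 * 1.6682 = 1.6682.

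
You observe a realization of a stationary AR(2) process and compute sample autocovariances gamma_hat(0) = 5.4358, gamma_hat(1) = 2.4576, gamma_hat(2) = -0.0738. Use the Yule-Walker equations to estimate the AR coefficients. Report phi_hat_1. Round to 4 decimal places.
\hat\phi_{1} = 0.5760

The Yule-Walker equations for an AR(p) process read, in matrix form,
  Gamma_p phi = r_p,   with   (Gamma_p)_{ij} = gamma(|i - j|),
                       (r_p)_i = gamma(i),   i,j = 1..p.
Substitute the sample gammas (Toeplitz matrix and right-hand side of size 2):
  Gamma_p = [[5.4358, 2.4576], [2.4576, 5.4358]]
  r_p     = [2.4576, -0.0738]
Written out:
  5.4358 phi_1 + 2.4576 phi_2 = 2.4576
  2.4576 phi_1 + 5.4358 phi_2 = -0.0738
Solve by Cramer's rule:
  det = gamma(0)^2 - gamma(1)^2 = (5.4358)^2 - (2.4576)^2 = 29.54792164 - 6.03979776 = 23.50812388
  phi_hat_1 = [gamma(1) gamma(0) - gamma(1) gamma(2)] / det = [(2.4576)(5.4358) - (2.4576)(-0.0738)] / 23.50812388 = 13.54039296 / 23.50812388 = 0.576
  phi_hat_2 = [gamma(0) gamma(2) - gamma(1)^2] / det = [(5.4358)(-0.0738) - (2.4576)^2] / 23.50812388 = -6.4409598 / 23.50812388 = -0.274
So phi_hat = [0.5760, -0.2740].
Therefore phi_hat_1 = 0.5760.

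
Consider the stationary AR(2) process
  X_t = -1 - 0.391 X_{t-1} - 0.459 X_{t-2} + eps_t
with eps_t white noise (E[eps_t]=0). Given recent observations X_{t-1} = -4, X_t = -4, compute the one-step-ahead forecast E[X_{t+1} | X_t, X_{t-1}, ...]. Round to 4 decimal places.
E[X_{t+1} \mid \mathcal F_t] = 2.4000

For an AR(p) model X_t = c + sum_i phi_i X_{t-i} + eps_t, the
one-step-ahead conditional mean is
  E[X_{t+1} | X_t, ...] = c + sum_i phi_i X_{t+1-i}.
Substitute known values:
  E[X_{t+1} | ...] = -1 + (-0.391) * (-4) + (-0.459) * (-4)
                   = 2.4000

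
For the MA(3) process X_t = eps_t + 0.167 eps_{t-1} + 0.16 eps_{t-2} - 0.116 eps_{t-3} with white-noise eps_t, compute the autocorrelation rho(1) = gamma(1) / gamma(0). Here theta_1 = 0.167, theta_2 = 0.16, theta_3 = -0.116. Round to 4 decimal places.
\rho(1) = 0.1642

For an MA(q) process with theta_0 = 1, the autocovariance is
  gamma(k) = sigma^2 * sum_{i=0..q-k} theta_i * theta_{i+k},
and rho(k) = gamma(k) / gamma(0). Sigma^2 cancels.
  numerator   = (1)*(0.167) + (0.167)*(0.16) + (0.16)*(-0.116) = 0.17516.
  denominator = (1)^2 + (0.167)^2 + (0.16)^2 + (-0.116)^2 = 1.066945.
  rho(1) = 0.17516 / 1.066945 = 0.1642.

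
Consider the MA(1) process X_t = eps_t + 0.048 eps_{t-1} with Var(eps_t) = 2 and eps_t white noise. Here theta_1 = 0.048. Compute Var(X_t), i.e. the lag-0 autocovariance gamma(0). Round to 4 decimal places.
\gamma(0) = 2.0046

For an MA(q) process X_t = eps_t + sum_i theta_i eps_{t-i} with
Var(eps_t) = sigma^2, the variance is
  gamma(0) = sigma^2 * (1 + sum_i theta_i^2).
  sum_i theta_i^2 = (0.048)^2 = 0.002304.
  gamma(0) = 2 * (1 + 0.002304) = 2 * 1.002304 = 2.004608, which rounds to 2.0046.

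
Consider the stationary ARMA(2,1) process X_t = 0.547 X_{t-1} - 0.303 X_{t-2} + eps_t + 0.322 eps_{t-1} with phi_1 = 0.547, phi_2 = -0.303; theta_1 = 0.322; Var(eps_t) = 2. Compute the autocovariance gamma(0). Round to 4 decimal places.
\gamma(0) = 3.6732

Multiply the model equation by X_{t-k} and take expectations. With theta_0 = psi_0 = 1 and psi_j the MA(infinity) weights, this gives
  gamma(k) - sum_i phi_i gamma(k-i) = c_k,
  c_k = sigma^2 * sum_{j=k..q} theta_j psi_{j-k}   (c_k = 0 for k > q),
using gamma(-m) = gamma(m).
psi-weights needed (psi_j = theta_j + sum_i phi_i psi_{j-i}):
  psi_1 = theta_1 + phi_1 = 0.322 + (0.547) = 0.869
Right-hand sides:
  c_0 = sigma^2 (1 + theta_1 psi_1) = 2 * (1 + (0.322)(0.869)) = 2 * 1.279818 = 2.559636
  c_1 = sigma^2 theta_1 = 2 * (0.322) = 0.644
  c_2 = 0
Equations for k = 0, 1, 2 (AR order 2, c_2 = 0):
  (E0) gamma(0) = phi_1 gamma(1) + phi_2 gamma(2) + c_0
  (E1) gamma(1) = phi_1 gamma(0) + phi_2 gamma(1) + c_1
  (E2) gamma(2) = phi_1 gamma(1) + phi_2 gamma(0)
From (E1): gamma(1) = A gamma(0) + B with
  A = phi_1 / (1 - phi_2) = 0.547 / 1.303 = 0.4198,   B = c_1 / (1 - phi_2) = 0.644 / 1.303 = 0.494244.
Insert (E2) into (E0): gamma(0) (1 - phi_2^2) = phi_1 (1 + phi_2) gamma(1) + c_0.
  phi_1 (1 + phi_2) = (0.547)(0.697) = 0.381259,   1 - phi_2^2 = 0.908191.
Replace gamma(1) by A gamma(0) + B and collect gamma(0):
  gamma(0) [0.908191 - (0.381259)(0.4198)] = (0.381259)(0.494244) + 2.559636
  gamma(0) * 0.748138 = 2.748071
  gamma(0) = 2.748071 / 0.748138 = 3.673213.
Therefore gamma(0) = 3.6732 (to 4 decimal places).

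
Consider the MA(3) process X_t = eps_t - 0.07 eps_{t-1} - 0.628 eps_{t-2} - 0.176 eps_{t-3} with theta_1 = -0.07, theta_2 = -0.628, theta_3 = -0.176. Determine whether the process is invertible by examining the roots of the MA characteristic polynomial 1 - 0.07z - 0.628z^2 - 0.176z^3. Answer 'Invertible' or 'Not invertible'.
\text{Invertible}

The MA(q) characteristic polynomial is P(z) = 1 - 0.07z - 0.628z^2 - 0.176z^3.
Invertibility requires all roots to lie outside the unit circle, i.e. |z| > 1 for every root.
Degree 3: look for a simple real root z0 first, then factor out (1 - z/z0) and solve the remaining quadratic.
Testing z0 = -2.5: P(-2.5) = 1 + (-0.07)(-2.5) + (-0.628)(-2.5)^2 + (-0.176)(-2.5)^3
  = 1 + (0.175) + (-3.925) + (2.75) = 0.  So z_0 = -2.5 is a root, |z_0| = 2.5.
Divide out the factor (1 + 0.4 z) = (1 - z/z0) (since 1/z0 = -0.4):
  P(z) = (1 + 0.4 z)(1 + (-0.47) z + (-0.44) z^2)
  [check: z-coef -0.47 - (-0.4) = -0.07; z^2-coef -0.44 - (-0.4)(-0.47) = -0.628; z^3-coef -(-0.4)(-0.44) = -0.176.]
Remaining roots from the quadratic factor 1 + (-0.47) z + (-0.44) z^2:
  Set 1 + (-0.47) z + (-0.44) z^2 = 0, i.e. a z^2 + b z + c = 0 with a = -0.44, b = -0.47, c = 1.
  Discriminant D = b^2 - 4ac = (-0.47)^2 - 4*(-0.44)*1 = 0.2209 - (-1.76) = 1.9809.
  D >= 0, so the roots are real: z = (-b +/- sqrt(D)) / (2a) = (0.47 +/- 1.407444) / (-0.88).
    z_1 = (0.47 + 1.407444) / (-0.88) = -2.1335,   |z_1| = 2.1335.
    z_2 = (0.47 - 1.407444) / (-0.88) = 1.0653,   |z_2| = 1.0653.
Moduli of all roots: 2.5000, 2.1335, 1.0653.
All moduli strictly greater than 1? Yes.
Verdict: Invertible.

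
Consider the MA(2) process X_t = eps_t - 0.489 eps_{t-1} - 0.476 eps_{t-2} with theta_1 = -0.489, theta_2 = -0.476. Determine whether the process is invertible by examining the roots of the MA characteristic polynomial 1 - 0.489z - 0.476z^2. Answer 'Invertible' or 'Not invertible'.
\text{Invertible}

The MA(q) characteristic polynomial is P(z) = 1 - 0.489z - 0.476z^2.
Invertibility requires all roots to lie outside the unit circle, i.e. |z| > 1 for every root.
Set 1 + (-0.489) z + (-0.476) z^2 = 0, i.e. a z^2 + b z + c = 0 with a = -0.476, b = -0.489, c = 1.
Discriminant D = b^2 - 4ac = (-0.489)^2 - 4*(-0.476)*1 = 0.239121 - (-1.904) = 2.143121.
D >= 0, so the roots are real: z = (-b +/- sqrt(D)) / (2a) = (0.489 +/- 1.46394) / (-0.952).
  z_1 = (0.489 + 1.46394) / (-0.952) = -2.0514,   |z_1| = 2.0514.
  z_2 = (0.489 - 1.46394) / (-0.952) = 1.0241,   |z_2| = 1.0241.
Moduli of all roots: 2.0514, 1.0241.
All moduli strictly greater than 1? Yes.
Verdict: Invertible.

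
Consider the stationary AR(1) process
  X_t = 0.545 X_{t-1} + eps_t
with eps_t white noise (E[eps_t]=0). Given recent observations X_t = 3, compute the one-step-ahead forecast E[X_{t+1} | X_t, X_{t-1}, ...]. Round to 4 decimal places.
E[X_{t+1} \mid \mathcal F_t] = 1.6350

For an AR(p) model X_t = c + sum_i phi_i X_{t-i} + eps_t, the
one-step-ahead conditional mean is
  E[X_{t+1} | X_t, ...] = c + sum_i phi_i X_{t+1-i}.
Substitute known values:
  E[X_{t+1} | ...] = (0.545) * (3)
                   = 1.6350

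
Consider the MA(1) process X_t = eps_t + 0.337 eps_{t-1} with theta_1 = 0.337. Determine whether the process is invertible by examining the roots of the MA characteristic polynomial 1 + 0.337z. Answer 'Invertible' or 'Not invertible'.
\text{Invertible}

The MA(q) characteristic polynomial is P(z) = 1 + 0.337z.
Invertibility requires all roots to lie outside the unit circle, i.e. |z| > 1 for every root.
This is linear in z: 1 + (0.337) z = 0  =>  z = -1/(0.337) = -2.967359,  |z| = 2.967359.
Moduli of all roots: 2.9674.
All moduli strictly greater than 1? Yes.
Verdict: Invertible.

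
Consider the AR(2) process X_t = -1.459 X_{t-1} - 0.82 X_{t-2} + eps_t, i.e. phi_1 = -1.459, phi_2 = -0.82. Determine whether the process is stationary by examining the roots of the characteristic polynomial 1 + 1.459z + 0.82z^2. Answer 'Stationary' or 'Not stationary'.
\text{Stationary}

The AR(p) characteristic polynomial is P(z) = 1 + 1.459z + 0.82z^2.
Stationarity requires all roots to lie outside the unit circle, i.e. |z| > 1 for every root.
Set 1 + (1.459) z + (0.82) z^2 = 0, i.e. a z^2 + b z + c = 0 with a = 0.82, b = 1.459, c = 1.
Discriminant D = b^2 - 4ac = (1.459)^2 - 4*(0.82)*1 = 2.128681 - (3.28) = -1.151319.
D < 0, so the roots are the complex-conjugate pair z = (-b +/- i sqrt(-D)) / (2a) = -0.8896 +/- 0.6543i.
For a conjugate pair |z|^2 = z * conj(z) = (product of roots) = c/a = 1/(0.82) = 1.219512, so |z| = sqrt(1.219512) = 1.1043 for both roots.
Moduli of all roots: 1.1043, 1.1043.
All moduli strictly greater than 1? Yes.
Verdict: Stationary.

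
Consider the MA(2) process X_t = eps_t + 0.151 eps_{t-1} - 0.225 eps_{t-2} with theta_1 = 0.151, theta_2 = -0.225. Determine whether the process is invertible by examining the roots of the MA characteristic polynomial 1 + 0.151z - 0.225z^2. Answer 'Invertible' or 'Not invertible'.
\text{Invertible}

The MA(q) characteristic polynomial is P(z) = 1 + 0.151z - 0.225z^2.
Invertibility requires all roots to lie outside the unit circle, i.e. |z| > 1 for every root.
Set 1 + (0.151) z + (-0.225) z^2 = 0, i.e. a z^2 + b z + c = 0 with a = -0.225, b = 0.151, c = 1.
Discriminant D = b^2 - 4ac = (0.151)^2 - 4*(-0.225)*1 = 0.022801 - (-0.9) = 0.922801.
D >= 0, so the roots are real: z = (-b +/- sqrt(D)) / (2a) = (-0.151 +/- 0.960625) / (-0.45).
  z_1 = (-0.151 + 0.960625) / (-0.45) = -1.7992,   |z_1| = 1.7992.
  z_2 = (-0.151 - 0.960625) / (-0.45) = 2.4703,   |z_2| = 2.4703.
Moduli of all roots: 1.7992, 2.4703.
All moduli strictly greater than 1? Yes.
Verdict: Invertible.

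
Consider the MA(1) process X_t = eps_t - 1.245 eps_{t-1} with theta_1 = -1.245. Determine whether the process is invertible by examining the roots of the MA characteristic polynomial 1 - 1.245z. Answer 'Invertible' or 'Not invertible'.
\text{Not invertible}

The MA(q) characteristic polynomial is P(z) = 1 - 1.245z.
Invertibility requires all roots to lie outside the unit circle, i.e. |z| > 1 for every root.
This is linear in z: 1 + (-1.245) z = 0  =>  z = -1/(-1.245) = 0.803213,  |z| = 0.803213.
Moduli of all roots: 0.8032.
All moduli strictly greater than 1? No.
Verdict: Not invertible.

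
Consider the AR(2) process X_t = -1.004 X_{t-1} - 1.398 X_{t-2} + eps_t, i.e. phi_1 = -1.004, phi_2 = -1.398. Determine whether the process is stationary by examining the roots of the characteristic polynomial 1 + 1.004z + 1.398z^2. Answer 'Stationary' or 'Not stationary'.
\text{Not stationary}

The AR(p) characteristic polynomial is P(z) = 1 + 1.004z + 1.398z^2.
Stationarity requires all roots to lie outside the unit circle, i.e. |z| > 1 for every root.
Set 1 + (1.004) z + (1.398) z^2 = 0, i.e. a z^2 + b z + c = 0 with a = 1.398, b = 1.004, c = 1.
Discriminant D = b^2 - 4ac = (1.004)^2 - 4*(1.398)*1 = 1.008016 - (5.592) = -4.583984.
D < 0, so the roots are the complex-conjugate pair z = (-b +/- i sqrt(-D)) / (2a) = -0.3591 +/- 0.7657i.
For a conjugate pair |z|^2 = z * conj(z) = (product of roots) = c/a = 1/(1.398) = 0.715308, so |z| = sqrt(0.715308) = 0.8458 for both roots.
Moduli of all roots: 0.8458, 0.8458.
All moduli strictly greater than 1? No.
Verdict: Not stationary.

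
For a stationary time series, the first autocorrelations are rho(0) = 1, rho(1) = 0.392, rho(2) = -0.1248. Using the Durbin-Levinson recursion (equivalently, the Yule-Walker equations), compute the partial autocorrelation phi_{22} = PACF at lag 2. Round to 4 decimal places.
\phi_{22} = -0.3290

The PACF at lag k is phi_{kk}, the last component of the solution
to the Yule-Walker system G_k phi = r_k where
  (G_k)_{ij} = rho(|i - j|), (r_k)_i = rho(i), i,j = 1..k.
Equivalently, Durbin-Levinson gives phi_{kk} iteratively:
  phi_{11} = rho(1)
  phi_{kk} = [rho(k) - sum_{j=1..k-1} phi_{k-1,j} rho(k-j)]
            / [1 - sum_{j=1..k-1} phi_{k-1,j} rho(j)],
  phi_{k,j} = phi_{k-1,j} - phi_{kk} phi_{k-1,k-j},  j = 1..k-1.
Step k = 1:
  phi_11 = rho(1) = 0.392.
Step k = 2:
  phi_22 = [rho(2) - phi_11 rho(1)] / [1 - phi_11 rho(1)] = [-0.1248 - (0.392)(0.392)] / [1 - (0.392)(0.392)]
         = -0.278464 / 0.846336 = -0.329.
Therefore phi_{22} = -0.3290.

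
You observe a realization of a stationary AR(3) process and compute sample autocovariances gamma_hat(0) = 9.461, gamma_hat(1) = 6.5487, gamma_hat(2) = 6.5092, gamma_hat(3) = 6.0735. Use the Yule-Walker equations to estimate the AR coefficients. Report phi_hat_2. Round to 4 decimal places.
\hat\phi_{2} = 0.3260

The Yule-Walker equations for an AR(p) process read, in matrix form,
  Gamma_p phi = r_p,   with   (Gamma_p)_{ij} = gamma(|i - j|),
                       (r_p)_i = gamma(i),   i,j = 1..p.
Substitute the sample gammas (Toeplitz matrix and right-hand side of size 3):
  Gamma_p = [[9.461, 6.5487, 6.5092], [6.5487, 9.461, 6.5487], [6.5092, 6.5487, 9.461]]
  r_p     = [6.5487, 6.5092, 6.0735]
Written out (R1..R3):
  (R1) 9.461 phi_1 + 6.5487 phi_2 + 6.5092 phi_3 = 6.5487
  (R2) 6.5487 phi_1 + 9.461 phi_2 + 6.5487 phi_3 = 6.5092
  (R3) 6.5092 phi_1 + 6.5487 phi_2 + 9.461 phi_3 = 6.0735
Gaussian elimination:
  R2 <- R2 - (6.5487/9.461) R1 = R2 - (0.692178) R1:  4.928131 phi_2 + 2.043172 phi_3 = 1.976331
  R3 <- R3 - (6.5092/9.461) R1 = R3 - (0.688003) R1:  2.043172 phi_2 + 4.982648 phi_3 = 1.567972
  R3 <- R3 - (2.043172/4.928131) R2 = R3 - (0.414594) R2:  4.135562 phi_3 = 0.748598
Back-substitution:
  phi_hat_3 = 0.748598 / 4.135562 = 0.181015
  phi_hat_2 = (1.976331 - (2.043172)(0.181015)) / 4.928131 = 0.325983
  phi_hat_1 = (6.5487 - (6.5487)(0.325983) - (6.5092)(0.181015)) / 9.461 = 0.342001
So phi_hat = [0.3420, 0.3260, 0.1810].
Therefore phi_hat_2 = 0.3260.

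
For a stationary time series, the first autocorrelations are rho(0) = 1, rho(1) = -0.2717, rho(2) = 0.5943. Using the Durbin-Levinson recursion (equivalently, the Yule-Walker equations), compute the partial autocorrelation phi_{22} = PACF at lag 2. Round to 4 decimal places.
\phi_{22} = 0.5620

The PACF at lag k is phi_{kk}, the last component of the solution
to the Yule-Walker system G_k phi = r_k where
  (G_k)_{ij} = rho(|i - j|), (r_k)_i = rho(i), i,j = 1..k.
Equivalently, Durbin-Levinson gives phi_{kk} iteratively:
  phi_{11} = rho(1)
  phi_{kk} = [rho(k) - sum_{j=1..k-1} phi_{k-1,j} rho(k-j)]
            / [1 - sum_{j=1..k-1} phi_{k-1,j} rho(j)],
  phi_{k,j} = phi_{k-1,j} - phi_{kk} phi_{k-1,k-j},  j = 1..k-1.
Step k = 1:
  phi_11 = rho(1) = -0.2717.
Step k = 2:
  phi_22 = [rho(2) - phi_11 rho(1)] / [1 - phi_11 rho(1)] = [0.5943 - (-0.2717)(-0.2717)] / [1 - (-0.2717)(-0.2717)]
         = 0.52047911 / 0.92617911 = 0.562.
Therefore phi_{22} = 0.5620.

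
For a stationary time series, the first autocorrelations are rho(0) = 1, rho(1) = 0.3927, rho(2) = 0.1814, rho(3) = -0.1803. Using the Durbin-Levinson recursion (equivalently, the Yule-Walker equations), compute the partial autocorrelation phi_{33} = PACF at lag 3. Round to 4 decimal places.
\phi_{33} = -0.3099

The PACF at lag k is phi_{kk}, the last component of the solution
to the Yule-Walker system G_k phi = r_k where
  (G_k)_{ij} = rho(|i - j|), (r_k)_i = rho(i), i,j = 1..k.
Equivalently, Durbin-Levinson gives phi_{kk} iteratively:
  phi_{11} = rho(1)
  phi_{kk} = [rho(k) - sum_{j=1..k-1} phi_{k-1,j} rho(k-j)]
            / [1 - sum_{j=1..k-1} phi_{k-1,j} rho(j)],
  phi_{k,j} = phi_{k-1,j} - phi_{kk} phi_{k-1,k-j},  j = 1..k-1.
Step k = 1:
  phi_11 = rho(1) = 0.3927.
Step k = 2:
  phi_22 = [rho(2) - phi_11 rho(1)] / [1 - phi_11 rho(1)] = [0.1814 - (0.3927)(0.3927)] / [1 - (0.3927)(0.3927)]
         = 0.02718671 / 0.84578671 = 0.032144.
  Update: phi_21 = phi_11 - phi_22 phi_11 = 0.3927 - (0.032144)(0.3927) = 0.380077.
Step k = 3:
  phi_33 = [rho(3) - phi_21 rho(2) - phi_22 rho(1)] / [1 - phi_21 rho(1) - phi_22 rho(2)]
    numerator   = -0.1803 - (0.380077)(0.1814) - (0.032144)(0.3927) = -0.26186883
    denominator = 1 - (0.380077)(0.3927) - (0.032144)(0.1814) = 0.84491283
  phi_33 = -0.26186883 / 0.84491283 = -0.3099.
Therefore phi_{33} = -0.3099.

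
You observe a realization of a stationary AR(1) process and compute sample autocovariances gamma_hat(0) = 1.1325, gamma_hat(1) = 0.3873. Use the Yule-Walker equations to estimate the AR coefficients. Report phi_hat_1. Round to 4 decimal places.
\hat\phi_{1} = 0.3420

The Yule-Walker equations for an AR(p) process read, in matrix form,
  Gamma_p phi = r_p,   with   (Gamma_p)_{ij} = gamma(|i - j|),
                       (r_p)_i = gamma(i),   i,j = 1..p.
Substitute the sample gammas (Toeplitz matrix and right-hand side of size 1):
  Gamma_p = [[1.1325]]
  r_p     = [0.3873]
With p = 1 this is the single equation gamma(0) phi_1 = gamma(1):
  phi_hat_1 = gamma(1) / gamma(0) = 0.3873 / 1.1325 = 0.3420.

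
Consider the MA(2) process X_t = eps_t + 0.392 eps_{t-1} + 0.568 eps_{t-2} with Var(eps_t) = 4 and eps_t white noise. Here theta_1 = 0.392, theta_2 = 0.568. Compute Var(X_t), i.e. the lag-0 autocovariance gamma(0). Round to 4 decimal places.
\gamma(0) = 5.9052

For an MA(q) process X_t = eps_t + sum_i theta_i eps_{t-i} with
Var(eps_t) = sigma^2, the variance is
  gamma(0) = sigma^2 * (1 + sum_i theta_i^2).
  sum_i theta_i^2 = (0.392)^2 + (0.568)^2 = 0.153664 + 0.322624 = 0.476288.
  gamma(0) = 4 * (1 + 0.476288) = 4 * 1.476288 = 5.905152, which rounds to 5.9052.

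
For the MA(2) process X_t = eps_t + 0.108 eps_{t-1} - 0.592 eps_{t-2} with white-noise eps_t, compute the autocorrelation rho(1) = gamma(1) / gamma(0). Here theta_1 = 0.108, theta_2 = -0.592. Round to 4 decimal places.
\rho(1) = 0.0323

For an MA(q) process with theta_0 = 1, the autocovariance is
  gamma(k) = sigma^2 * sum_{i=0..q-k} theta_i * theta_{i+k},
and rho(k) = gamma(k) / gamma(0). Sigma^2 cancels.
  numerator   = (1)*(0.108) + (0.108)*(-0.592) = 0.044064.
  denominator = (1)^2 + (0.108)^2 + (-0.592)^2 = 1.362128.
  rho(1) = 0.044064 / 1.362128 = 0.0323.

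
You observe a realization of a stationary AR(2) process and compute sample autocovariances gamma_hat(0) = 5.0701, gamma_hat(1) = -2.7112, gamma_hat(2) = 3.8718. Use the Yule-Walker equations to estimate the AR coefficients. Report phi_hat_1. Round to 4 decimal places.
\hat\phi_{1} = -0.1770

The Yule-Walker equations for an AR(p) process read, in matrix form,
  Gamma_p phi = r_p,   with   (Gamma_p)_{ij} = gamma(|i - j|),
                       (r_p)_i = gamma(i),   i,j = 1..p.
Substitute the sample gammas (Toeplitz matrix and right-hand side of size 2):
  Gamma_p = [[5.0701, -2.7112], [-2.7112, 5.0701]]
  r_p     = [-2.7112, 3.8718]
Written out:
  5.0701 phi_1 - 2.7112 phi_2 = -2.7112
  -2.7112 phi_1 + 5.0701 phi_2 = 3.8718
Solve by Cramer's rule:
  det = gamma(0)^2 - gamma(1)^2 = (5.0701)^2 - (-2.7112)^2 = 25.70591401 - 7.35060544 = 18.35530857
  phi_hat_1 = [gamma(1) gamma(0) - gamma(1) gamma(2)] / det = [(-2.7112)(5.0701) - (-2.7112)(3.8718)] / 18.35530857 = -3.24883096 / 18.35530857 = -0.177
  phi_hat_2 = [gamma(0) gamma(2) - gamma(1)^2] / det = [(5.0701)(3.8718) - (-2.7112)^2] / 18.35530857 = 12.27980774 / 18.35530857 = 0.669
So phi_hat = [-0.1770, 0.6690].
Therefore phi_hat_1 = -0.1770.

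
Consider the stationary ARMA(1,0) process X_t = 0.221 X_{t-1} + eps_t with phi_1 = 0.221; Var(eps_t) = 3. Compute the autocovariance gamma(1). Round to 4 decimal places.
\gamma(1) = 0.6970

Multiply the model equation by X_{t-k} and take expectations. With theta_0 = psi_0 = 1 and psi_j the MA(infinity) weights, this gives
  gamma(k) - sum_i phi_i gamma(k-i) = c_k,
  c_k = sigma^2 * sum_{j=k..q} theta_j psi_{j-k}   (c_k = 0 for k > q),
using gamma(-m) = gamma(m).
Pure AR (q = 0): c_0 = sigma^2 = 3, c_k = 0 for k >= 1.
Equations for k = 0 and k = 1 (AR order 1):
  gamma(0) = phi_1 gamma(1) + c_0
  gamma(1) = phi_1 gamma(0) + c_1
Substituting the second into the first: gamma(0) (1 - phi_1^2) = c_0 + phi_1 c_1, so
  gamma(0) = c_0 / (1 - phi_1^2) = 3 / (1 - (0.221)^2) = 3 / 0.951159 = 3.154047.
  gamma(1) = phi_1 gamma(0) = (0.221)(3.154047) = 0.697044.
Therefore gamma(1) = 0.6970 (to 4 decimal places).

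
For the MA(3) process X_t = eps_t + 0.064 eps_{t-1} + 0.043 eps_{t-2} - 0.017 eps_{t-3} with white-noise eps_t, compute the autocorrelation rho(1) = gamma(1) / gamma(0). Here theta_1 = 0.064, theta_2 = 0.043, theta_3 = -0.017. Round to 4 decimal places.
\rho(1) = 0.0656

For an MA(q) process with theta_0 = 1, the autocovariance is
  gamma(k) = sigma^2 * sum_{i=0..q-k} theta_i * theta_{i+k},
and rho(k) = gamma(k) / gamma(0). Sigma^2 cancels.
  numerator   = (1)*(0.064) + (0.064)*(0.043) + (0.043)*(-0.017) = 0.066021.
  denominator = (1)^2 + (0.064)^2 + (0.043)^2 + (-0.017)^2 = 1.006234.
  rho(1) = 0.066021 / 1.006234 = 0.0656.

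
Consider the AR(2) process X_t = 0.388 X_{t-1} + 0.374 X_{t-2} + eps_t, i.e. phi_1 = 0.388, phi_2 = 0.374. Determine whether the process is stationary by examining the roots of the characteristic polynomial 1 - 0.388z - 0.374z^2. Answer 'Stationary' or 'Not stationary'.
\text{Stationary}

The AR(p) characteristic polynomial is P(z) = 1 - 0.388z - 0.374z^2.
Stationarity requires all roots to lie outside the unit circle, i.e. |z| > 1 for every root.
Set 1 + (-0.388) z + (-0.374) z^2 = 0, i.e. a z^2 + b z + c = 0 with a = -0.374, b = -0.388, c = 1.
Discriminant D = b^2 - 4ac = (-0.388)^2 - 4*(-0.374)*1 = 0.150544 - (-1.496) = 1.646544.
D >= 0, so the roots are real: z = (-b +/- sqrt(D)) / (2a) = (0.388 +/- 1.283177) / (-0.748).
  z_1 = (0.388 + 1.283177) / (-0.748) = -2.2342,   |z_1| = 2.2342.
  z_2 = (0.388 - 1.283177) / (-0.748) = 1.1968,   |z_2| = 1.1968.
Moduli of all roots: 2.2342, 1.1968.
All moduli strictly greater than 1? Yes.
Verdict: Stationary.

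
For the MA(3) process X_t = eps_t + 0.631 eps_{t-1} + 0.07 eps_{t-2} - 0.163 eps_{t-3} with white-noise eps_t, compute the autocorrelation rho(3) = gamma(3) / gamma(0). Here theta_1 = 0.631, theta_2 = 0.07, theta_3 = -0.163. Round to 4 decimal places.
\rho(3) = -0.1140

For an MA(q) process with theta_0 = 1, the autocovariance is
  gamma(k) = sigma^2 * sum_{i=0..q-k} theta_i * theta_{i+k},
and rho(k) = gamma(k) / gamma(0). Sigma^2 cancels.
  numerator   = (1)*(-0.163) = -0.163.
  denominator = (1)^2 + (0.631)^2 + (0.07)^2 + (-0.163)^2 = 1.42963.
  rho(3) = -0.163 / 1.42963 = -0.1140.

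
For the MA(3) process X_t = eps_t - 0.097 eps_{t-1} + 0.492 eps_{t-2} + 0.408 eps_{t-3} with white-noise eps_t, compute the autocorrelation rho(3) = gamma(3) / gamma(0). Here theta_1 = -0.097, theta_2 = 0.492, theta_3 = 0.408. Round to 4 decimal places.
\rho(3) = 0.2877

For an MA(q) process with theta_0 = 1, the autocovariance is
  gamma(k) = sigma^2 * sum_{i=0..q-k} theta_i * theta_{i+k},
and rho(k) = gamma(k) / gamma(0). Sigma^2 cancels.
  numerator   = (1)*(0.408) = 0.408.
  denominator = (1)^2 + (-0.097)^2 + (0.492)^2 + (0.408)^2 = 1.417937.
  rho(3) = 0.408 / 1.417937 = 0.2877.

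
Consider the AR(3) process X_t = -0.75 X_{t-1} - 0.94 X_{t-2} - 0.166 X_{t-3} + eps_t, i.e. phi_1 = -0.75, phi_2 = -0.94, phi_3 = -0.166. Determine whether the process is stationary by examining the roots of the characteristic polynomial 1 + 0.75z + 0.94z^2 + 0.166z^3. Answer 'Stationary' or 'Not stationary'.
\text{Stationary}

The AR(p) characteristic polynomial is P(z) = 1 + 0.75z + 0.94z^2 + 0.166z^3.
Stationarity requires all roots to lie outside the unit circle, i.e. |z| > 1 for every root.
Degree 3: look for a simple real root z0 first, then factor out (1 - z/z0) and solve the remaining quadratic.
Testing z0 = -5: P(-5) = 1 + (0.75)(-5) + (0.94)(-5)^2 + (0.166)(-5)^3
  = 1 + (-3.75) + (23.5) + (-20.75) = 0.  So z_0 = -5 is a root, |z_0| = 5.
Divide out the factor (1 + 0.2 z) = (1 - z/z0) (since 1/z0 = -0.2):
  P(z) = (1 + 0.2 z)(1 + (0.55) z + (0.83) z^2)
  [check: z-coef 0.55 - (-0.2) = 0.75; z^2-coef 0.83 - (-0.2)(0.55) = 0.94; z^3-coef -(-0.2)(0.83) = 0.166.]
Remaining roots from the quadratic factor 1 + (0.55) z + (0.83) z^2:
  Set 1 + (0.55) z + (0.83) z^2 = 0, i.e. a z^2 + b z + c = 0 with a = 0.83, b = 0.55, c = 1.
  Discriminant D = b^2 - 4ac = (0.55)^2 - 4*(0.83)*1 = 0.3025 - (3.32) = -3.0175.
  D < 0, so the roots are the complex-conjugate pair z = (-b +/- i sqrt(-D)) / (2a) = -0.3313 +/- 1.0464i.
  For a conjugate pair |z|^2 = z * conj(z) = (product of roots) = c/a = 1/(0.83) = 1.204819, so |z| = sqrt(1.204819) = 1.0976 for both roots.
Moduli of all roots: 5.0000, 1.0976, 1.0976.
All moduli strictly greater than 1? Yes.
Verdict: Stationary.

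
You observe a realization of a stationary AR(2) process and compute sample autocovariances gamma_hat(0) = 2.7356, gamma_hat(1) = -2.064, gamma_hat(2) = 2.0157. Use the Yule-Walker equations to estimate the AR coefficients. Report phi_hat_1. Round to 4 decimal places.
\hat\phi_{1} = -0.4610

The Yule-Walker equations for an AR(p) process read, in matrix form,
  Gamma_p phi = r_p,   with   (Gamma_p)_{ij} = gamma(|i - j|),
                       (r_p)_i = gamma(i),   i,j = 1..p.
Substitute the sample gammas (Toeplitz matrix and right-hand side of size 2):
  Gamma_p = [[2.7356, -2.064], [-2.064, 2.7356]]
  r_p     = [-2.064, 2.0157]
Written out:
  2.7356 phi_1 - 2.064 phi_2 = -2.064
  -2.064 phi_1 + 2.7356 phi_2 = 2.0157
Solve by Cramer's rule:
  det = gamma(0)^2 - gamma(1)^2 = (2.7356)^2 - (-2.064)^2 = 7.48350736 - 4.260096 = 3.22341136
  phi_hat_1 = [gamma(1) gamma(0) - gamma(1) gamma(2)] / det = [(-2.064)(2.7356) - (-2.064)(2.0157)] / 3.22341136 = -1.4858736 / 3.22341136 = -0.461
  phi_hat_2 = [gamma(0) gamma(2) - gamma(1)^2] / det = [(2.7356)(2.0157) - (-2.064)^2] / 3.22341136 = 1.25405292 / 3.22341136 = 0.389
So phi_hat = [-0.4610, 0.3890].
Therefore phi_hat_1 = -0.4610.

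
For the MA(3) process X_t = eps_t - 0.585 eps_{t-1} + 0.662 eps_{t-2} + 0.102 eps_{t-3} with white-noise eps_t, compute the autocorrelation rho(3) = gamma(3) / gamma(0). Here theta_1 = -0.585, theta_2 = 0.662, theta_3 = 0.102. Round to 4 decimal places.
\rho(3) = 0.0570

For an MA(q) process with theta_0 = 1, the autocovariance is
  gamma(k) = sigma^2 * sum_{i=0..q-k} theta_i * theta_{i+k},
and rho(k) = gamma(k) / gamma(0). Sigma^2 cancels.
  numerator   = (1)*(0.102) = 0.102.
  denominator = (1)^2 + (-0.585)^2 + (0.662)^2 + (0.102)^2 = 1.790873.
  rho(3) = 0.102 / 1.790873 = 0.0570.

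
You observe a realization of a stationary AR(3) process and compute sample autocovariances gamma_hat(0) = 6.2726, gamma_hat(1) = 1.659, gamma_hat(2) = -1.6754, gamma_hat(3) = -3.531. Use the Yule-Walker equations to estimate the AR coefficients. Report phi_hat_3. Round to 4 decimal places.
\hat\phi_{3} = -0.4590

The Yule-Walker equations for an AR(p) process read, in matrix form,
  Gamma_p phi = r_p,   with   (Gamma_p)_{ij} = gamma(|i - j|),
                       (r_p)_i = gamma(i),   i,j = 1..p.
Substitute the sample gammas (Toeplitz matrix and right-hand side of size 3):
  Gamma_p = [[6.2726, 1.659, -1.6754], [1.659, 6.2726, 1.659], [-1.6754, 1.659, 6.2726]]
  r_p     = [1.659, -1.6754, -3.531]
Written out (R1..R3):
  (R1) 6.2726 phi_1 + 1.659 phi_2 - 1.6754 phi_3 = 1.659
  (R2) 1.659 phi_1 + 6.2726 phi_2 + 1.659 phi_3 = -1.6754
  (R3) -1.6754 phi_1 + 1.659 phi_2 + 6.2726 phi_3 = -3.531
Gaussian elimination:
  R2 <- R2 - (1.659/6.2726) R1 = R2 - (0.264484) R1:  5.833822 phi_2 + 2.102116 phi_3 = -2.114178
  R3 <- R3 - (-1.6754/6.2726) R1 = R3 - (-0.267098) R1:  2.102116 phi_2 + 5.825104 phi_3 = -3.087884
  R3 <- R3 - (2.102116/5.833822) R2 = R3 - (0.360333) R2:  5.067643 phi_3 = -2.326077
Back-substitution:
  phi_hat_3 = -2.326077 / 5.067643 = -0.459006
  phi_hat_2 = (-2.114178 - (2.102116)(-0.459006)) / 5.833822 = -0.197006
  phi_hat_1 = (1.659 - (1.659)(-0.197006) - (-1.6754)(-0.459006)) / 6.2726 = 0.193989
So phi_hat = [0.1940, -0.1970, -0.4590].
Therefore phi_hat_3 = -0.4590.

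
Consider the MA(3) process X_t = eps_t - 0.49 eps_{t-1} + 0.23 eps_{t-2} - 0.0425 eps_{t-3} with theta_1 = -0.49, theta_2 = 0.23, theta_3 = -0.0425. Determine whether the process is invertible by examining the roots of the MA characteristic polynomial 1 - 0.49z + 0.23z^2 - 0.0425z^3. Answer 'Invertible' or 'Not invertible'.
\text{Invertible}

The MA(q) characteristic polynomial is P(z) = 1 - 0.49z + 0.23z^2 - 0.0425z^3.
Invertibility requires all roots to lie outside the unit circle, i.e. |z| > 1 for every root.
Degree 3: look for a simple real root z0 first, then factor out (1 - z/z0) and solve the remaining quadratic.
Testing z0 = 4: P(4) = 1 + (-0.49)(4) + (0.23)(4)^2 + (-0.0425)(4)^3
  = 1 + (-1.96) + (3.68) + (-2.72) = 0.  So z_0 = 4 is a root, |z_0| = 4.
Divide out the factor (1 - 0.25 z) = (1 - z/z0) (since 1/z0 = 0.25):
  P(z) = (1 - 0.25 z)(1 + (-0.24) z + (0.17) z^2)
  [check: z-coef -0.24 - (0.25) = -0.49; z^2-coef 0.17 - (0.25)(-0.24) = 0.23; z^3-coef -(0.25)(0.17) = -0.0425.]
Remaining roots from the quadratic factor 1 + (-0.24) z + (0.17) z^2:
  Set 1 + (-0.24) z + (0.17) z^2 = 0, i.e. a z^2 + b z + c = 0 with a = 0.17, b = -0.24, c = 1.
  Discriminant D = b^2 - 4ac = (-0.24)^2 - 4*(0.17)*1 = 0.0576 - (0.68) = -0.6224.
  D < 0, so the roots are the complex-conjugate pair z = (-b +/- i sqrt(-D)) / (2a) = 0.7059 +/- 2.3204i.
  For a conjugate pair |z|^2 = z * conj(z) = (product of roots) = c/a = 1/(0.17) = 5.882353, so |z| = sqrt(5.882353) = 2.4254 for both roots.
Moduli of all roots: 4.0000, 2.4254, 2.4254.
All moduli strictly greater than 1? Yes.
Verdict: Invertible.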